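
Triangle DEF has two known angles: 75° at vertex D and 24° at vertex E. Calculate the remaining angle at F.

Let angle F = x. Then 75 + 24 + x = 180.
x = 180 - 99 = 81 degrees.

81 degrees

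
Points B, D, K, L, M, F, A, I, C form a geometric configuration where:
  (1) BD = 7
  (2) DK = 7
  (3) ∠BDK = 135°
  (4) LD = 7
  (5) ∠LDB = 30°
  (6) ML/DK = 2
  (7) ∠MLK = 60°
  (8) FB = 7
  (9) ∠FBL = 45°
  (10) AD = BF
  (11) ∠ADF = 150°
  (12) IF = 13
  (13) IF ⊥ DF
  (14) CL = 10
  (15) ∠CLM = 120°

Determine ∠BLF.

Step 1: By the law of cosines on triangle LDB: LB² = 7² + 7² − 2·7·7·cos(30°) = 13.13, so LB ≈ 3.62.
Step 2: By the law of cosines on triangle LBF: LF² = 3.62² + 7² − 2·3.62·7·cos(45°) = 26.26, so LF ≈ 5.12.
Step 3: By the inverse law of cosines on triangle BLF: cos(∠BLF) = (3.62² + 5.12² − 7²) / (2·3.62·5.12) = -9.61/37.14 = -0.2588, so ∠BLF = 105°.

Therefore, the measure of angle ∠BLF = 105°.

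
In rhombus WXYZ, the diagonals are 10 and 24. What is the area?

The diagonals of a rhombus divide it into four right triangles.
Each triangle has legs 10/ 2 = 5 and 24/2 = 12, so each has area (1/2)*5*12 = 30.
Four such triangles give total area = (d1 * d2) / 2 = 120.

120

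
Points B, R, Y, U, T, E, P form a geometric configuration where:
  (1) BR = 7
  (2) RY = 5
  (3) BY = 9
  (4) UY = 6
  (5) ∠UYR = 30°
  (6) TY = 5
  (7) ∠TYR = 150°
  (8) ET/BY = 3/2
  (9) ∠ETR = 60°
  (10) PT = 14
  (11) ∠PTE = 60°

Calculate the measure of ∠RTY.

Step 1: By the law of cosines on triangle TYR: TR² = 5² + 5² − 2·5·5·cos(150°) = 93.3, so TR ≈ 9.66.
Step 2: By the inverse law of cosines on triangle RTY: cos(∠RTY) = (9.66² + 5² − 5²) / (2·9.66·5) = 93.3/96.59 = 0.9659, so ∠RTY = 15°.

Therefore, the measure of angle ∠RTY = 15°.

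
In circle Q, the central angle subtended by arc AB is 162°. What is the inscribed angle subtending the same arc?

An inscribed angle intercepts an arc from a point on the circle, while the central angle intercepts the same arc from the center.
The inscribed angle is always half the central angle: 162° / 2 = 81°.

81°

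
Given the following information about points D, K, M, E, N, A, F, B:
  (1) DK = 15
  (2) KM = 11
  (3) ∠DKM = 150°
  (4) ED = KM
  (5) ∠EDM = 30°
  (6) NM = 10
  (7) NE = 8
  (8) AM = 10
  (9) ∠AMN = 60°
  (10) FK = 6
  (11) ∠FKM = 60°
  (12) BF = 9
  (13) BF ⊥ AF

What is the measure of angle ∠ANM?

Step 1: By the law of cosines on triangle NMA: NA² = 10² + 10² − 2·10·10·cos(60°) = 100, so NA = 10.
Step 2: By the inverse law of cosines on triangle ANM: cos(∠ANM) = (10² + 10² − 10²) / (2·10·10) = 100/200 = 0.5, so ∠ANM = 60°.

Therefore, the measure of angle ∠ANM = 60°.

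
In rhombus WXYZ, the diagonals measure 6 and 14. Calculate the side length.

Half-diagonals are 3 and 7. side = sqrt(3^2 + 7^2) = sqrt(58)

sqrt(58)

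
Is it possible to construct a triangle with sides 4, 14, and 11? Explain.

Sort the sides: 4, 11, 14.
It suffices to check that the sum of the two smallest exceeds the largest:
4 + 11 = 15 > 14. ✓
Yes, a valid triangle can be formed.

Yes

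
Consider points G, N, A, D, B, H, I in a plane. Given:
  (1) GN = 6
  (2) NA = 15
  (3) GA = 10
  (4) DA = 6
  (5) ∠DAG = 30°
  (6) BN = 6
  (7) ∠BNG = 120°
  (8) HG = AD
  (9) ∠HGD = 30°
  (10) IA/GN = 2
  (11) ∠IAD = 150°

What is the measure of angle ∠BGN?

Step 1: By the law of cosines on triangle GNB: GB² = 6² + 6² − 2·6·6·cos(120°) = 108, so GB = 6·√3.
Step 2: By the inverse law of cosines on triangle BGN: cos(∠BGN) = ((6·√3)² + 6² − 6²) / (2·6·√3·6) = 108/124.71 = 0.866, so ∠BGN = 30°.

Therefore, the measure of angle ∠BGN = 30°.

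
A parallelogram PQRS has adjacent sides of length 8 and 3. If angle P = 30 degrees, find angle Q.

In a parallelogram, consecutive angles are supplementary (sum to 180°).
angle Q = 180 - angle P
angle Q = 180 - 30
angle Q = 150 degrees

150 degrees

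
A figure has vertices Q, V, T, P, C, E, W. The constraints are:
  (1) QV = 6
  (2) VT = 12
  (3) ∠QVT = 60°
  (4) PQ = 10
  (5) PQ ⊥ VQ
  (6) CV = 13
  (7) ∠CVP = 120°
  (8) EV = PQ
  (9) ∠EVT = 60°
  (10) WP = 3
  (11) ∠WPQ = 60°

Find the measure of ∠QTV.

Step 1: By the law of cosines on triangle TVQ: TQ² = 12² + 6² − 2·12·6·cos(60°) = 108, so TQ = 6·√3.
Step 2: By the inverse law of cosines on triangle QTV: cos(∠QTV) = ((6·√3)² + 12² − 6²) / (2·6·√3·12) = 216/249.42 = 0.866, so ∠QTV = 30°.

Therefore, the measure of angle ∠QTV = 30°.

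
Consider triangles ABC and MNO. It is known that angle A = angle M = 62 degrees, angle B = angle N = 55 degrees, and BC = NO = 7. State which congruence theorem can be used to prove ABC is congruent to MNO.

The given information matches AAS: Two pairs of corresponding angles and a non-included side are equal (Angle-Angle-Side).

AAS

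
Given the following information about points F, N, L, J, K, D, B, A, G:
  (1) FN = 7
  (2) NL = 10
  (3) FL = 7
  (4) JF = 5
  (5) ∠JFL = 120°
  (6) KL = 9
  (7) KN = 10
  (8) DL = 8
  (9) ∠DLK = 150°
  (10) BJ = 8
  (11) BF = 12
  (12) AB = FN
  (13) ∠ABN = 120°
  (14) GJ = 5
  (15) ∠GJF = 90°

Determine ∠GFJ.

Step 1: By the law of cosines on triangle FJG: FG² = 5² + 5² − 2·5·5·cos(90°) = 50, so FG = 5·√2.
Step 2: By the inverse law of cosines on triangle GFJ: cos(∠GFJ) = ((5·√2)² + 5² − 5²) / (2·5·√2·5) = 50/70.71 = 0.7071, so ∠GFJ = 45°.

Therefore, the measure of angle ∠GFJ = 45°.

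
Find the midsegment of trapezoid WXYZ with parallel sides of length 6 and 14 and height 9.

The midsegment (median) of a trapezoid connects the midpoints of the non-parallel sides.
Its length is the average of the two bases: (6 + 14) / 2 = 10.

10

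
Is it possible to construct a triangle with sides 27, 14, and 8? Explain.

No.
The triangle inequality is violated: 14 + 8 = 22 ≤ 27.
These lengths cannot form a triangle.

No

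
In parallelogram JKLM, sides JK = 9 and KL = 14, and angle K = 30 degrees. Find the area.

Area = 9 * 14 * sin(30°) = 126 * 1/2 = 63

63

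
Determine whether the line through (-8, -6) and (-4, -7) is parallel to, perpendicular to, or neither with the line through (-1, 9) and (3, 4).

Slope of line 1: m1 = (-7 - -6)/(-4 - -8) = -1/4 = -1/4
Slope of line 2: m2 = (4 - 9)/(3 - -1) = -5/4 = -5/4
m1 != m2 and m1*m2 = 5/16 != -1. Neither.

Neither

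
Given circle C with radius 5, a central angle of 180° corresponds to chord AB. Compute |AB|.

Drop a perpendicular from the center to the chord, bisecting both the chord and the central angle.
Each half-chord = r sin(θ/2) = 5 sin(90°).
The full chord = 2 × 5 × sin(90°) = 10.

10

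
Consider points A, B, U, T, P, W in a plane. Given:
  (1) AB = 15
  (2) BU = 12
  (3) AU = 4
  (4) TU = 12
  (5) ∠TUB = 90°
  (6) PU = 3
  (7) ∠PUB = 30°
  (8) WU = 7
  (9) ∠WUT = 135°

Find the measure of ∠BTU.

Step 1: By the law of cosines on triangle TUB: TB² = 12² + 12² − 2·12·12·cos(90°) = 288, so TB = 12·√2.
Step 2: By the inverse law of cosines on triangle BTU: cos(∠BTU) = ((12·√2)² + 12² − 12²) / (2·12·√2·12) = 288/407.29 = 0.7071, so ∠BTU = 45°.

Therefore, the measure of angle ∠BTU = 45°.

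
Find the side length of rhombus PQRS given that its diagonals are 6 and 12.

The diagonals of a rhombus bisect each other at right angles.
Half-diagonals: 6/2 = 3 and 12/2 = 6
side = sqrt(3^2 + 6^2)
side = sqrt(9 + 36)
side = sqrt(45) = 3*sqrt(5)

3*sqrt(5)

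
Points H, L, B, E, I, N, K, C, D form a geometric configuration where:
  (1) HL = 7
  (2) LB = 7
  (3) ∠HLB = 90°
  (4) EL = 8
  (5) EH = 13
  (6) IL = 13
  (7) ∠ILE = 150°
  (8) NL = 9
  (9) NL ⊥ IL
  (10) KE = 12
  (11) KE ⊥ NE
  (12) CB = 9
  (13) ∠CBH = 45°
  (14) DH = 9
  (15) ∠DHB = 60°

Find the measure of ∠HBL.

Step 1: By the law of cosines on triangle BLH: BH² = 7² + 7² − 2·7·7·cos(90°) = 98, so BH = 7·√2.
Step 2: By the inverse law of cosines on triangle HBL: cos(∠HBL) = ((7·√2)² + 7² − 7²) / (2·7·√2·7) = 98/138.59 = 0.7071, so ∠HBL = 45°.

Therefore, the measure of angle ∠HBL = 45°.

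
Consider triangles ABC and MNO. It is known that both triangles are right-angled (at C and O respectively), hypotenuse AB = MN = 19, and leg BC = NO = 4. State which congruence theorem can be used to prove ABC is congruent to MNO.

Consider the given information: both triangles are right-angled (at C and O respectively), hypotenuse AB = MN = 19, and leg BC = NO = 4
This is not ASA or AAS: ASA requires two angles and the side between them. AAS requires two angles and a non-included side.
The correct criterion is HL. The hypotenuse and one leg of two right triangles are equal (Hypotenuse-Leg).

HL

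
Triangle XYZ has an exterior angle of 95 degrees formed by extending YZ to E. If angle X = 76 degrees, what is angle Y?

By the exterior angle theorem: exterior angle = sum of remote interior angles.
95 = 76 + angle Y
angle Y = 95 - 76 = 19 degrees

19 degrees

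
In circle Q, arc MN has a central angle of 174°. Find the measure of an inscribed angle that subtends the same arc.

An inscribed angle intercepts an arc from a point on the circle, while the central angle intercepts the same arc from the center.
The inscribed angle is always half the central angle: 174° / 2 = 87°.

87°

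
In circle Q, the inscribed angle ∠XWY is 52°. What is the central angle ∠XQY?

Central angle = 2 × 52° = 104° (inscribed angle theorem).

104°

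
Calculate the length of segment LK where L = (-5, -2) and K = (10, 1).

d = sqrt((15)^2 + (3)^2) = sqrt(234) = 3*sqrt(26)

3*sqrt(26)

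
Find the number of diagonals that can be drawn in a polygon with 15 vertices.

The number of diagonals in an n-gon is n(n - 3)/2.
For n = 15: 15(15 - 3)/2 = 15 × 12 / 2 = 90.

90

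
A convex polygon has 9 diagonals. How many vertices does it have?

Using d = n(n - 3)/2, we solve 9 = n(n - 3)/2.
So n(n - 3) = 18.
Testing n = 6: 6 * 3 = 18 = 18. Correct.
The polygon has 6 sides.

6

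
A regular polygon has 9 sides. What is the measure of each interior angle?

Each interior angle of a regular n-gon is (n - 2) * 180 / n.
For n = 9: (9 - 2) * 180 / 9 = 1260/9 = 140 degrees.

140 degrees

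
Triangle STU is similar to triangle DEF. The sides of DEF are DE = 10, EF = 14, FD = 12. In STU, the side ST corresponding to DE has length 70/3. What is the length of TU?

Since the triangles are similar, the ratio of corresponding sides is constant.
Scale factor k = ST / DE = 70/3 / 10 = 7/3
TU = k * EF = 7/3 * 14 = 98/3

98/3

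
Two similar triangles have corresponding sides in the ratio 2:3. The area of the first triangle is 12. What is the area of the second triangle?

For similar figures, the area ratio equals the square of the side ratio.
Side ratio (the first triangle to the second triangle) = 2:3, so area ratio = 2^2:3^2 = 4:9.
If the area of the first triangle is 12, then the area of the second triangle = 12 * (9/4) = 27.

27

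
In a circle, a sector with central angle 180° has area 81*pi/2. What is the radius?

The sector covers 180°/360° = 1/2 of the full circle.
Full circle area = 81*pi/2 / 1/2 = 81*pi.
Since full area = πr², we get r² = 81*pi/π = 81, so r = 9.

9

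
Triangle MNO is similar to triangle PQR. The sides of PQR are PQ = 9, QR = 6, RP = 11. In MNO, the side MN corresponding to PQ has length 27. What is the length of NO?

Similar triangles have proportional sides. Setting up the proportion:
MN / PQ = NO / QR
27 / 9 = NO / 6
NO = 6 * 27 / 9 = 18.

18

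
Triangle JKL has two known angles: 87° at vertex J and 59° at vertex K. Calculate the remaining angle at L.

By the triangle angle sum property, the three interior angles of any triangle add up to 180°.
We know angle J = 87° and angle K = 59°, so their sum is 146°.
Therefore angle L = 180° - 146° = 34°.

34 degrees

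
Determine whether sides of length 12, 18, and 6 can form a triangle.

The longest side is 18. The other two sides sum to 6 + 12 = 18.
Since 18 ≤ 18, the two shorter sides cannot reach around to close the triangle.

No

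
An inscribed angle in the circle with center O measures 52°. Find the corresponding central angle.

By the inscribed angle theorem, the central angle is twice the inscribed angle.
Central angle = 2 × 52° = 104°

104°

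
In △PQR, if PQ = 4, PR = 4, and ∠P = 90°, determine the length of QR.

By the law of cosines: QR^2 = PQ^2 + PR^2 - 2*PQ*PR*cos(P)
QR^2 = 4^2 + 4^2 - 2*4*4*cos(90°)
QR^2 = 16 + 16 - 32*(0)
QR^2 = 32
QR = 4*sqrt(2)

4*sqrt(2)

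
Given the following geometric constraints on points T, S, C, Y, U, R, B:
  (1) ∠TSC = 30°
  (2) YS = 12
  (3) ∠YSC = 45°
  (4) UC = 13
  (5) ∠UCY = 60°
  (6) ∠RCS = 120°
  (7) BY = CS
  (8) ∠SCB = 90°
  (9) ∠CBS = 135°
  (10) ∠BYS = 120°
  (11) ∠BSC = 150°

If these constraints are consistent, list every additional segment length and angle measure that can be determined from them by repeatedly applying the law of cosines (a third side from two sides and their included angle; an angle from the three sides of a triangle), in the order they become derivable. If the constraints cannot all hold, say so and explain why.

These constraints are not satisfiable: (8), (9) and (11) are the three interior angles of triangle SCB, which must sum to 180°, but 90° + 135° + 150° = 375°. No planar figure meets all of them, so nothing further can be derived.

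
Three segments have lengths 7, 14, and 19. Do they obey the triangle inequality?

Sort the sides: 7, 14, 19.
It suffices to check that the sum of the two smallest exceeds the largest:
7 + 14 = 21 > 19. ✓
Yes, a valid triangle can be formed.

Yes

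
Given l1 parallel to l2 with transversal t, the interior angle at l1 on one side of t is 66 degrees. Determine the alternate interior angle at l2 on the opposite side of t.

Alternate interior angles formed by parallel lines and a transversal are equal.
The given angle is 66 degrees.
The alternate interior angle = 66 degrees.

66 degrees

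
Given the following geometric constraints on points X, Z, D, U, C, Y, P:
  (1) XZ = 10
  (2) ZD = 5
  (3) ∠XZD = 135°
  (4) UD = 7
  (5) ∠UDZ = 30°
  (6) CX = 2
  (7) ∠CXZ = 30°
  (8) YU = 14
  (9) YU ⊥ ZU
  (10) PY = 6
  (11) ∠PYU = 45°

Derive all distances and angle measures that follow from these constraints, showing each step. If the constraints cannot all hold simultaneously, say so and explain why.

The constraints are consistent.

Step 1: From XZ = 10, ZD = 5, and ∠XZD = 135°, by the law of cosines:
  XD² = XZ² + ZD² - 2·XZ·ZD·cos(135°) = 100 + 25 + 70.71 = 195.7
  XD ≈ 13.99

Step 2: From ZD = 5, DU = 7, and ∠ZDU = 30°, by the law of cosines:
  ZU² = ZD² + DU² - 2·ZD·DU·cos(30°) = 25 + 49 - 60.62 = 13.38
  ZU ≈ 3.66

Step 3: From ZX = 10, XC = 2, and ∠ZXC = 30°, by the law of cosines:
  ZC² = ZX² + XC² - 2·ZX·XC·cos(30°) = 100 + 4 - 34.64 = 69.36
  ZC ≈ 8.33

Step 4: From UY = 14, YP = 6, and ∠UYP = 45°, by the law of cosines:
  UP² = UY² + YP² - 2·UY·YP·cos(45°) = 196 + 36 - 118.8 = 113.2
  UP ≈ 10.64

Step 5: From ZU = 3.66, UY = 14, and ∠ZUY = 90°, by the law of cosines:
  ZY² = ZU² + UY² - 2·ZU·UY·cos(90°) = 13.38 + 196 - 0 = 209.4
  ZY ≈ 14.47

Step 6: From XD = 13.99, XZ = 10, DZ = 5, by the inverse law of cosines:
  cos(∠DXZ) = (XD² + XZ² - DZ²) / (2·XD·XZ)
  ∠DXZ = 14.64°

Step 7: From ZC = 8.33, ZX = 10, CX = 2, by the inverse law of cosines:
  cos(∠CZX) = (ZC² + ZX² - CX²) / (2·ZC·ZX)
  ∠CZX = 6.9°

Step 8: From ZD = 5, ZU = 3.66, DU = 7, by the inverse law of cosines:
  cos(∠DZU) = (ZD² + ZU² - DU²) / (2·ZD·ZU)
  ∠DZU = 106.88°

Step 9: From DX = 13.99, DZ = 5, XZ = 10, by the inverse law of cosines:
  cos(∠XDZ) = (DX² + DZ² - XZ²) / (2·DX·DZ)
  ∠XDZ = 30.36°

Step 10: From UD = 7, UZ = 3.66, DZ = 5, by the inverse law of cosines:
  cos(∠DUZ) = (UD² + UZ² - DZ²) / (2·UD·UZ)
  ∠DUZ = 43.12°

Step 11: From UP = 10.64, UY = 14, PY = 6, by the inverse law of cosines:
  cos(∠PUY) = (UP² + UY² - PY²) / (2·UP·UY)
  ∠PUY = 23.5°

Step 12: From CX = 2, CZ = 8.33, XZ = 10, by the inverse law of cosines:
  cos(∠XCZ) = (CX² + CZ² - XZ²) / (2·CX·CZ)
  ∠XCZ = 143.1°

Step 13: From PU = 10.64, PY = 6, UY = 14, by the inverse law of cosines:
  cos(∠UPY) = (PU² + PY² - UY²) / (2·PU·PY)
  ∠UPY = 111.5°

Step 14: From ZU = 3.66, ZY = 14.47, UY = 14, by the inverse law of cosines:
  cos(∠UZY) = (ZU² + ZY² - UY²) / (2·ZU·ZY)
  ∠UZY = 75.36°

Step 15: From YU = 14, YZ = 14.47, UZ = 3.66, by the inverse law of cosines:
  cos(∠UYZ) = (YU² + YZ² - UZ²) / (2·YU·YZ)
  ∠UYZ = 14.64°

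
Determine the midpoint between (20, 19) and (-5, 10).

The midpoint is the point halfway along the segment.
Move half the horizontal distance: 20 + (-5 - 20)/2 = 20 + -25/2 = 15/2
Move half the vertical distance: 19 + (10 - 19)/2 = 19 + -9/2 = 29/2
Midpoint = (15/2, 29/2)

(15/2, 29/2)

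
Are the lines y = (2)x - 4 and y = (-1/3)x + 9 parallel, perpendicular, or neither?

Slope of line 1: m1 = 2
Slope of line 2: m2 = -1/3
For parallel lines we need equal slopes: 2 != -1/3.
For perpendicular lines we need m1*m2 = -1: (2)(-1/3) = -2/3 != -1.
Since neither condition holds, the lines are neither parallel nor perpendicular.

Neither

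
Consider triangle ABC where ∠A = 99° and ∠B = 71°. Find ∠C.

Let angle C = x. Then 99 + 71 + x = 180.
x = 180 - 170 = 10 degrees.

10 degrees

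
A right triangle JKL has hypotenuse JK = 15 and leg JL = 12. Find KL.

By the Pythagorean theorem: KL^2 = JK^2 - JL^2
KL^2 = 15^2 - 12^2 = 225 - 144 = 81
KL = sqrt(81) = 9

9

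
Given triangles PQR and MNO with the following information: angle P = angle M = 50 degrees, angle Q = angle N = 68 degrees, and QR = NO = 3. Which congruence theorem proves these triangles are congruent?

Consider the given information: angle P = angle M = 50 degrees, angle Q = angle N = 68 degrees, and QR = NO = 3
This is not SSS or ASA: SSS requires all three pairs of sides, but we don't have that. ASA requires two angles and the side between them.
The correct criterion is AAS. Two pairs of corresponding angles and a non-included side are equal (Angle-Angle-Side).

AAS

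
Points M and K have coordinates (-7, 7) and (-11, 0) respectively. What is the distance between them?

d = sqrt((-4)^2 + (-7)^2) = sqrt(65)

sqrt(65)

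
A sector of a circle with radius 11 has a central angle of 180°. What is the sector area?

The full circle has area πr² = π(11)² = 121*pi.
The sector covers 180° out of 360°, a fraction of 1/2.
Sector area = 121*pi × 1/2 = 121*pi/2.

121*pi/2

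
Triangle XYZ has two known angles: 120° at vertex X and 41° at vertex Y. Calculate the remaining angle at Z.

The interior angles sum to 180°: angle Z = 180 - 120 - 41 = 19°.
The triangle is obtuse (angles 120°, 41°, 19°).

19 degrees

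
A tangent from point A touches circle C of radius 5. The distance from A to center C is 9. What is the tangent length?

The tangent, radius, and line from the external point to the center form a right triangle.
The right angle is where the tangent meets the radius.
By the Pythagorean theorem: tangent² + 5² = 9²
tangent² = 81 - 25 = 56
tangent = 2*sqrt(14)

2*sqrt(14)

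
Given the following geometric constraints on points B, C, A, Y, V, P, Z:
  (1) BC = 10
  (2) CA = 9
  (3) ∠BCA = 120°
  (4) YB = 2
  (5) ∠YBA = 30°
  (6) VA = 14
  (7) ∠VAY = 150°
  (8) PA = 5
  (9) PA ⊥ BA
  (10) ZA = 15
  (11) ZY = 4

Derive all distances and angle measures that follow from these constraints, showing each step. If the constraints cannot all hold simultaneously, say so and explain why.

The constraints are consistent.

Step 1: From BC = 10, CA = 9, and ∠BCA = 120°, by the law of cosines:
  BA² = BC² + CA² - 2·BC·CA·cos(120°) = 100 + 81 + 90 = 271
  BA ≈ 16.46

Step 2: From BA = 16.46, AP = 5, and ∠BAP = 90°, by the law of cosines:
  BP² = BA² + AP² - 2·BA·AP·cos(90°) = 271 + 25 - 0 = 296
  BP = 2·√74

Step 3: From AB = 16.46, BY = 2, and ∠ABY = 30°, by the law of cosines:
  AY² = AB² + BY² - 2·AB·BY·cos(30°) = 271 + 4 - 57.03 = 218
  AY ≈ 14.76

Step 4: From BA = 16.46, BC = 10, AC = 9, by the inverse law of cosines:
  cos(∠ABC) = (BA² + BC² - AC²) / (2·BA·BC)
  ∠ABC = 28.26°

Step 5: From AB = 16.46, AC = 9, BC = 10, by the inverse law of cosines:
  cos(∠BAC) = (AB² + AC² - BC²) / (2·AB·AC)
  ∠BAC = 31.74°

Step 6: From YA = 14.76, AV = 14, and ∠YAV = 150°, by the law of cosines:
  YV² = YA² + AV² - 2·YA·AV·cos(150°) = 218 + 196 + 358 = 772
  YV ≈ 27.78

Step 7: From BA = 16.46, BP = 2·√74, AP = 5, by the inverse law of cosines:
  cos(∠ABP) = (BA² + BP² - AP²) / (2·BA·BP)
  ∠ABP = 16.9°

Step 8: From AB = 16.46, AY = 14.76, BY = 2, by the inverse law of cosines:
  cos(∠BAY) = (AB² + AY² - BY²) / (2·AB·AY)
  ∠BAY = 3.88°

Step 9: From AY = 14.76, AZ = 15, YZ = 4, by the inverse law of cosines:
  cos(∠YAZ) = (AY² + AZ² - YZ²) / (2·AY·AZ)
  ∠YAZ = 15.42°

Step 10: From YA = 14.76, YB = 2, AB = 16.46, by the inverse law of cosines:
  cos(∠AYB) = (YA² + YB² - AB²) / (2·YA·YB)
  ∠AYB = 146.12°

Step 11: From YA = 14.76, YZ = 4, AZ = 15, by the inverse law of cosines:
  cos(∠AYZ) = (YA² + YZ² - AZ²) / (2·YA·YZ)
  ∠AYZ = 85.64°

Step 12: From PA = 5, PB = 2·√74, AB = 16.46, by the inverse law of cosines:
  cos(∠APB) = (PA² + PB² - AB²) / (2·PA·PB)
  ∠APB = 73.1°

Step 13: From ZA = 15, ZY = 4, AY = 14.76, by the inverse law of cosines:
  cos(∠AZY) = (ZA² + ZY² - AY²) / (2·ZA·ZY)
  ∠AZY = 78.94°

Step 14: From YA = 14.76, YV = 27.78, AV = 14, by the inverse law of cosines:
  cos(∠AYV) = (YA² + YV² - AV²) / (2·YA·YV)
  ∠AYV = 14.59°

Step 15: From VA = 14, VY = 27.78, AY = 14.76, by the inverse law of cosines:
  cos(∠AVY) = (VA² + VY² - AY²) / (2·VA·VY)
  ∠AVY = 15.41°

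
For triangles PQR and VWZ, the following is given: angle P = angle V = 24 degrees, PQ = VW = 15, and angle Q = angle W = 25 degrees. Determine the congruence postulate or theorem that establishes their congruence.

The given information provides:
angle P = angle V = 24 degrees, PQ = VW = 15, and angle Q = angle W = 25 degrees
This matches the ASA congruence theorem.
Two pairs of corresponding angles and the included side are equal (Angle-Side-Angle).

ASA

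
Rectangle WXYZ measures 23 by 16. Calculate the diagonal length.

A rectangle's diagonal splits it into two right triangles, with the diagonal as the hypotenuse.
By the Pythagorean theorem, d^2 = 23^2 + 16^2 = 785.
Therefore d = sqrt(785).

sqrt(785)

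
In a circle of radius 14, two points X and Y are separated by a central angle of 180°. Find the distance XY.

Chord length = 2r sin(θ/2)
= 2 × 14 × sin(180°/2)
= 2 × 14 × sin(90°)
= 28

28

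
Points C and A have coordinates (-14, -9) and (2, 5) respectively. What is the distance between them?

d = sqrt((2 - -14)^2 + (5 - -9)^2)
d = sqrt(16^2 + 14^2)
d = sqrt(256 + 196)
d = sqrt(452) = 2*sqrt(113)

2*sqrt(113)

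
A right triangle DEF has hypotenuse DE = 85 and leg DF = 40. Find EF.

Rearranging the Pythagorean theorem to solve for the unknown leg:
leg^2 = hypotenuse^2 - known_leg^2 = 7225 - 1600 = 5625
leg = sqrt(5625) = 75.

75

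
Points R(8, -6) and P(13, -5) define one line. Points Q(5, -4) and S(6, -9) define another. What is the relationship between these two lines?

Slope of line 1: m1 = (-5 - -6)/(13 - 8) = 1/5 = 1/5
Slope of line 2: m2 = (-9 - -4)/(6 - 5) = -5/1 = -5
Two lines are perpendicular when the product of their slopes is -1 (negative reciprocals).
m1 * m2 = (1/5) * (-5) = -1, confirming perpendicularity.

Perpendicular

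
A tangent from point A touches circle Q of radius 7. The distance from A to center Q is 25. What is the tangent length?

tangent = √(d² - r²) = √(25² - 7²) = √(625 - 49) = √576 = 24

24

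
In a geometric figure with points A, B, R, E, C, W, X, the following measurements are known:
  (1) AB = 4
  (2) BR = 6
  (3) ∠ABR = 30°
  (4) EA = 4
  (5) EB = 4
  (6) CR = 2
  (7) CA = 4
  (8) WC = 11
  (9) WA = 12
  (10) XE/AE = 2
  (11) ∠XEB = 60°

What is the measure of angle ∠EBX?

From the given relations: XE = 2·AE = 2·4 = 8.
Step 1: By the law of cosines on triangle BEX: BX² = 4² + 8² − 2·4·8·cos(60°) = 48, so BX = 4·√3.
Step 2: By the inverse law of cosines on triangle EBX: cos(∠EBX) = (4² + (4·√3)² − 8²) / (2·4·4·√3) = 0/55.43 = 0, so ∠EBX = 90°.

Therefore, the measure of angle ∠EBX = 90°.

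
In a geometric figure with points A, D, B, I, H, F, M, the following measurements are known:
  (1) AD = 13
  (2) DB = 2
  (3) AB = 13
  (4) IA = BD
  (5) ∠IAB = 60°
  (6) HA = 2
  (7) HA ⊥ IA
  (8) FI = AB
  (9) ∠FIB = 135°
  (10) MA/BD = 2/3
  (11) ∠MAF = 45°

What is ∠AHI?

From the given relations: IA = BD = 2.
Step 1: By the law of cosines on triangle HAI: HI² = 2² + 2² − 2·2·2·cos(90°) = 8, so HI = 2·√2.
Step 2: By the inverse law of cosines on triangle AHI: cos(∠AHI) = (2² + (2·√2)² − 2²) / (2·2·2·√2) = 8/11.31 = 0.7071, so ∠AHI = 45°.

Therefore, the measure of angle ∠AHI = 45°.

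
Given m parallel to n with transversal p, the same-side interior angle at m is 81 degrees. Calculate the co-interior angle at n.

Co-interior angles (same-side interior) formed by parallel lines and a transversal are supplementary (sum to 180 degrees).
The given angle is 81 degrees.
The co-interior angle = 180 - 81 = 99 degrees.

99 degrees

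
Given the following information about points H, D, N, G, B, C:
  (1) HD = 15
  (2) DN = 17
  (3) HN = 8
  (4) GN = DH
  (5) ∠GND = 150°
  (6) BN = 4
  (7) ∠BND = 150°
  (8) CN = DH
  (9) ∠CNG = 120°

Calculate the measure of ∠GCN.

From the given relations: CN = DH = 15; GN = DH = 15.
Step 1: By the law of cosines on triangle CNG: CG² = 15² + 15² − 2·15·15·cos(120°) = 675, so CG = 15·√3.
Step 2: By the inverse law of cosines on triangle GCN: cos(∠GCN) = ((15·√3)² + 15² − 15²) / (2·15·√3·15) = 675/779.42 = 0.866, so ∠GCN = 30°.

Therefore, the measure of angle ∠GCN = 30°.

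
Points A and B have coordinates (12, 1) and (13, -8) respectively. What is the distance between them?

The horizontal distance is |13 - 12| = 1 and the vertical distance is |-8 - 1| = 9.
By the Pythagorean theorem, d = sqrt(1^2 + 9^2) = sqrt(82).

sqrt(82)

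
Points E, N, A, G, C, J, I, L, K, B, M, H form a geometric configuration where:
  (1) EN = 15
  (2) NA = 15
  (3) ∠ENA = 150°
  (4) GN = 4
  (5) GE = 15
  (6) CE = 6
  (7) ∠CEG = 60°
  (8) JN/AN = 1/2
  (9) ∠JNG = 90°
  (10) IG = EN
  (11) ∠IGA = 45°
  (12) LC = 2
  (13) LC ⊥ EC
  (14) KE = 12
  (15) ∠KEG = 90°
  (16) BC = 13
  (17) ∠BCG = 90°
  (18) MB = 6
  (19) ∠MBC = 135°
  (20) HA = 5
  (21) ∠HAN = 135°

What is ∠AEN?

Step 1: By the law of cosines on triangle ENA: EA² = 15² + 15² − 2·15·15·cos(150°) = 839.71, so EA ≈ 28.98.
Step 2: By the inverse law of cosines on triangle AEN: cos(∠AEN) = (28.98² + 15² − 15²) / (2·28.98·15) = 839.71/869.33 = 0.9659, so ∠AEN = 15°.

Therefore, the measure of angle ∠AEN = 15°.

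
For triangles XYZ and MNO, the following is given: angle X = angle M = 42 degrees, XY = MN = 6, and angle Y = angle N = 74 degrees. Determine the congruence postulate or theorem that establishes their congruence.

Consider the given information: angle X = angle M = 42 degrees, XY = MN = 6, and angle Y = angle N = 74 degrees
This is not SSS or HL: SSS requires all three pairs of sides, but we don't have that. HL only applies to right triangles with matching hypotenuse and leg.
The correct criterion is ASA. Two pairs of corresponding angles and the included side are equal (Angle-Side-Angle).

ASA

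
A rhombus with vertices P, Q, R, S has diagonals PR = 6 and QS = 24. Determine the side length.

In a rhombus, the diagonals bisect each other perpendicularly, creating four congruent right triangles.
Each triangle has legs 3 (half of 6) and 12 (half of 24).
The hypotenuse of each right triangle is a side of the rhombus:
side = sqrt(3^2 + 12^2) = sqrt(153) = 3*sqrt(17)

3*sqrt(17)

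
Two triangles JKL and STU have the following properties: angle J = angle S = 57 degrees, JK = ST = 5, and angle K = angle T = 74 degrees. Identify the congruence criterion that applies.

Consider the given information: angle J = angle S = 57 degrees, JK = ST = 5, and angle K = angle T = 74 degrees
This is not AAS or HL: AAS requires two angles and a non-included side. HL only applies to right triangles with matching hypotenuse and leg.
The correct criterion is ASA. Two pairs of corresponding angles and the included side are equal (Angle-Side-Angle).

ASA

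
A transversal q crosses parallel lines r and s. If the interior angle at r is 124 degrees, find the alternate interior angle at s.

Alternate interior angles are equal: 124 degrees.

124 degrees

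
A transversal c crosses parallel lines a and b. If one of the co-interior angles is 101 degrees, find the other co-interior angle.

Co-interior (same-side interior) angles are between the parallel lines on the same side of the transversal.
Unlike corresponding or alternate interior angles, they are supplementary rather than equal.
So the angle = 180 - 101 = 79 degrees.

79 degrees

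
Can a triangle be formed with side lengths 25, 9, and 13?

The longest side is 25. The other two sides sum to 9 + 13 = 22.
Since 22 ≤ 25, the two shorter sides cannot reach around to close the triangle.

No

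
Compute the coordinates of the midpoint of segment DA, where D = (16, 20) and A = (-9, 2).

M = ((x₁ + x₂)/2, (y₁ + y₂)/2)
= ((16 + -9)/2, (20 + 2)/2)
= (7/2, 22/2) = (7/2, 11)

(7/2, 11)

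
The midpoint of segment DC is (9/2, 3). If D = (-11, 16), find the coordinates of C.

Using the midpoint formula: M = ((x1 + x2)/2, (y1 + y2)/2)
We know M = (9/2, 3) and D = (-11, 16)
For x: 9/2 = (-11 + x2)/2, so x2 = 2*9/2 - -11 = 20
For y: 3 = (16 + y2)/2, so y2 = 2*3 - 16 = -10
C = (20, -10)

(20, -10)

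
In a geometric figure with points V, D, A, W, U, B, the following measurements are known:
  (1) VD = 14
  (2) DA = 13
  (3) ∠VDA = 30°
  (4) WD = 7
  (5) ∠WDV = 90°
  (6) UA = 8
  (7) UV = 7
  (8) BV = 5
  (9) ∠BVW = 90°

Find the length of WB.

Step 1: By the law of cosines on triangle VDW: VW² = 14² + 7² − 2·14·7·cos(90°) = 245, so VW = 7·√5.
Step 2: By the law of cosines on triangle WVB: WB² = (7·√5)² + 5² − 2·7·√5·5·cos(90°) = 270, so WB = 3·√30.

Therefore, the length of WB = 3·√30.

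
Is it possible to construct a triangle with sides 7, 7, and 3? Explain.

Sort the sides: 3, 7, 7.
It suffices to check that the sum of the two smallest exceeds the largest:
3 + 7 = 10 > 7. ✓
Yes, a valid triangle can be formed.

Yes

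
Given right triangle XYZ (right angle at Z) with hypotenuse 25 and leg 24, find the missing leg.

Rearranging the Pythagorean theorem to solve for the unknown leg:
leg^2 = hypotenuse^2 - known_leg^2 = 625 - 576 = 49
leg = sqrt(49) = 7.

7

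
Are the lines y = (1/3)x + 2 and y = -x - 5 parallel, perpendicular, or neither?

Slope of line 1: m1 = 1/3
Slope of line 2: m2 = -1
For parallel lines we need equal slopes: 1/3 != -1.
For perpendicular lines we need m1*m2 = -1: (1/3)(-1) = -1/3 != -1.
Since neither condition holds, the lines are neither parallel nor perpendicular.

Neither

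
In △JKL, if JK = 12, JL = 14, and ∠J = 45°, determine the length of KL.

By the law of cosines: KL^2 = JK^2 + JL^2 - 2*JK*JL*cos(J)
KL^2 = 12^2 + 14^2 - 2*12*14*cos(45°)
KL^2 = 144 + 196 - 336*(sqrt(2)/2)
KL^2 = 340 - 168*sqrt(2)
KL = 2*sqrt(85 - 42*sqrt(2))

2*sqrt(85 - 42*sqrt(2))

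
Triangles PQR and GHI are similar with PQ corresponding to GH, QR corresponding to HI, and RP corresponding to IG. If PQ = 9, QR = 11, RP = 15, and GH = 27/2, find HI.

k = 27/2/9 = 3/2. HI = 3/2 * 11 = 33/2.

33/2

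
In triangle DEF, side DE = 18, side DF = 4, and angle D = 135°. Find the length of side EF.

Law of cosines: EF^2 = 18^2 + 4^2 - 2(18)(4)cos(135°) = 72*sqrt(2) + 340, so EF = 2*sqrt(18*sqrt(2) + 85).

2*sqrt(18*sqrt(2) + 85)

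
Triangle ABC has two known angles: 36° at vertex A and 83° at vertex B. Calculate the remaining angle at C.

By the triangle angle sum property, the three interior angles of any triangle add up to 180°.
We know angle A = 36° and angle B = 83°, so their sum is 119°.
Therefore angle C = 180° - 119° = 61°.

61 degrees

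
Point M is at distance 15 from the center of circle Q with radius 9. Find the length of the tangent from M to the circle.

The tangent, radius, and line from the external point to the center form a right triangle.
The right angle is where the tangent meets the radius.
By the Pythagorean theorem: tangent² + 9² = 15²
tangent² = 225 - 81 = 144
tangent = 12

12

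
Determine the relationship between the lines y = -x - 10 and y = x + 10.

Slope of line 1: m1 = -1
Slope of line 2: m2 = 1
Two lines are perpendicular when the product of their slopes is -1 (negative reciprocals).
m1 * m2 = (-1) * (1) = -1, confirming perpendicularity.

Perpendicular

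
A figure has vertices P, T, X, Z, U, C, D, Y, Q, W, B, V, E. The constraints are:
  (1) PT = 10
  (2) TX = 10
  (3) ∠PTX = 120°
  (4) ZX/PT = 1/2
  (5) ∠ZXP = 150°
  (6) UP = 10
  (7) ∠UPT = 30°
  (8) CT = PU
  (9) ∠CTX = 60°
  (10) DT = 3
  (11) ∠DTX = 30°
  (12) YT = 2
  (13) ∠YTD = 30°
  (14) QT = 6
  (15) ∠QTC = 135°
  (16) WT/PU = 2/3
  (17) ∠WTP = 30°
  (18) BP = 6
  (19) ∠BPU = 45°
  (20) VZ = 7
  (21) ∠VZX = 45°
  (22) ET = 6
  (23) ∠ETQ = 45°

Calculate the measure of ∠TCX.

From the given relations: CT = PU = 10.
Step 1: By the law of cosines on triangle CTX: CX² = 10² + 10² − 2·10·10·cos(60°) = 100, so CX = 10.
Step 2: By the inverse law of cosines on triangle TCX: cos(∠TCX) = (10² + 10² − 10²) / (2·10·10) = 100/200 = 0.5, so ∠TCX = 60°.

Therefore, the measure of angle ∠TCX = 60°.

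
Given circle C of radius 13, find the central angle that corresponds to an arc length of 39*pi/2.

The full circumference is 2πr = 26*pi.
The arc is 39*pi/2 / 26*pi = 3/4 of the full circle.
So the central angle = 3/4 × 360° = 270°.

270°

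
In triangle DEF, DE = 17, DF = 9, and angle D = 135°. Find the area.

When two sides and the included angle are known, the area formula is (1/2)ab sin(C).
The height from one side to the opposite vertex is 9 sin(135°) = 9*sqrt(2)/2.
Area = (1/2) * 17 * 9*sqrt(2)/2 = 153*sqrt(2)/4.

153*sqrt(2)/4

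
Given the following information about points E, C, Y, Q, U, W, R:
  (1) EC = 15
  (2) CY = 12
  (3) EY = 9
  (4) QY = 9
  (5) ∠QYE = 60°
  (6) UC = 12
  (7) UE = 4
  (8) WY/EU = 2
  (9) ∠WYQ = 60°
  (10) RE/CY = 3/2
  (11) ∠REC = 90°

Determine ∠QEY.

Step 1: By the law of cosines on triangle EYQ: EQ² = 9² + 9² − 2·9·9·cos(60°) = 81, so EQ = 9.
Step 2: By the inverse law of cosines on triangle QEY: cos(∠QEY) = (9² + 9² − 9²) / (2·9·9) = 81/162 = 0.5, so ∠QEY = 60°.

Therefore, the measure of angle ∠QEY = 60°.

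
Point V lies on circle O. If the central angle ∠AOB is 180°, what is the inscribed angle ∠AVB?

An inscribed angle intercepts an arc from a point on the circle, while the central angle intercepts the same arc from the center.
The inscribed angle is always half the central angle: 180° / 2 = 90°.

90°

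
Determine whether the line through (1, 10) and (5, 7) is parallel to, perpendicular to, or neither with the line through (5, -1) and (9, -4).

Slope of line 1: m1 = (7 - 10)/(5 - 1) = -3/4 = -3/4
Slope of line 2: m2 = (-4 - -1)/(9 - 5) = -3/4 = -3/4
Two lines are parallel if and only if they have equal slopes (or both are vertical).
Here m1 = m2 = -3/4, confirming the lines are parallel.

Parallel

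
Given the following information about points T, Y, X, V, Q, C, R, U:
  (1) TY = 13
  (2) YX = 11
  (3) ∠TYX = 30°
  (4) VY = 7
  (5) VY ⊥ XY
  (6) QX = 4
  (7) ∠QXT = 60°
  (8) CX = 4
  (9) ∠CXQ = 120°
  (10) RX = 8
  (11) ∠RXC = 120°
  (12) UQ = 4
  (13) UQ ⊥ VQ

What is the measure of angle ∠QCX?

Step 1: By the law of cosines on triangle CXQ: CQ² = 4² + 4² − 2·4·4·cos(120°) = 48, so CQ = 4·√3.
Step 2: By the inverse law of cosines on triangle QCX: cos(∠QCX) = ((4·√3)² + 4² − 4²) / (2·4·√3·4) = 48/55.43 = 0.866, so ∠QCX = 30°.

Therefore, the measure of angle ∠QCX = 30°.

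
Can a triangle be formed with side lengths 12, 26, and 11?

Check the triangle inequality: 12 + 11 = 23 ≤ 26.
Since the sum of two sides does not exceed the third, no triangle can be formed.

No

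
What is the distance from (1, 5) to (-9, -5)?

d = sqrt((-9 - 1)^2 + (-5 - 5)^2)
d = sqrt(-10^2 + -10^2)
d = sqrt(100 + 100)
d = sqrt(200) = 10*sqrt(2)

10*sqrt(2)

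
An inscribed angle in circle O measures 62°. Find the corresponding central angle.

The inscribed angle theorem states that a central angle is always twice any inscribed angle that subtends the same arc.
Since the inscribed angle is 62°, the central angle = 2 × 62° = 124°.

124°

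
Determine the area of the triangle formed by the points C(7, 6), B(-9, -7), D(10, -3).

Shoelace: Area = (1/2)|7(-7--3) + -9(-3-6) + 10(6--7)| = (1/2)(183) = 183/2

183/2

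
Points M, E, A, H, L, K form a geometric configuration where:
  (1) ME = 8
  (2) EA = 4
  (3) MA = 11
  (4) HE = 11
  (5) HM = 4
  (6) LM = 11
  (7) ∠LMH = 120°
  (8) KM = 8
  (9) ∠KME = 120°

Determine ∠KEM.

Step 1: By the law of cosines on triangle EMK: EK² = 8² + 8² − 2·8·8·cos(120°) = 192, so EK = 8·√3.
Step 2: By the inverse law of cosines on triangle KEM: cos(∠KEM) = ((8·√3)² + 8² − 8²) / (2·8·√3·8) = 192/221.7 = 0.866, so ∠KEM = 30°.

Therefore, the measure of angle ∠KEM = 30°.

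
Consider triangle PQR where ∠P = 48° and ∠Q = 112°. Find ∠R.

By the triangle angle sum property, the three interior angles of any triangle add up to 180°.
We know angle P = 48° and angle Q = 112°, so their sum is 160°.
Therefore angle R = 180° - 160° = 20°.

20 degrees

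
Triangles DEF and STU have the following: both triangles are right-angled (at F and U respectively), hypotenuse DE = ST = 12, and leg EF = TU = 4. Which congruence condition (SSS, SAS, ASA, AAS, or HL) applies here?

The given information provides:
both triangles are right-angled (at F and U respectively), hypotenuse DE = ST = 12, and leg EF = TU = 4
This matches the HL congruence theorem.
The hypotenuse and one leg of two right triangles are equal (Hypotenuse-Leg).

HL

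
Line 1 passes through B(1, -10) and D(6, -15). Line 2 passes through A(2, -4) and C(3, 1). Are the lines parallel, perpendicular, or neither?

Slope of line 1: m1 = (-15 - -10)/(6 - 1) = -5/5 = -1
Slope of line 2: m2 = (1 - -4)/(3 - 2) = 5/1 = 5
For parallel lines we need equal slopes: -1 != 5.
For perpendicular lines we need m1*m2 = -1: (-1)(5) = -5 != -1.
Since neither condition holds, the lines are neither parallel nor perpendicular.

Neither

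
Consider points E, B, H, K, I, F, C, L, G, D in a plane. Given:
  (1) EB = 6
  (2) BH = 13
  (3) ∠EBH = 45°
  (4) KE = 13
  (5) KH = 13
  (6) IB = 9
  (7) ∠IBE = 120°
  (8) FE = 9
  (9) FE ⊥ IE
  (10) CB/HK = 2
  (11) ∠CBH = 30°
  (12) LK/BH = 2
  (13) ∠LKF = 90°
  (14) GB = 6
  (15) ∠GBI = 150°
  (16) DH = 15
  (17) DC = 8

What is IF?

Step 1: By the law of cosines on triangle EBI: EI² = 6² + 9² − 2·6·9·cos(120°) = 171, so EI = 3·√19.
Step 2: By the law of cosines on triangle IEF: IF² = (3·√19)² + 9² − 2·3·√19·9·cos(90°) = 252, so IF = 6·√7.

Therefore, the length of IF = 6·√7.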